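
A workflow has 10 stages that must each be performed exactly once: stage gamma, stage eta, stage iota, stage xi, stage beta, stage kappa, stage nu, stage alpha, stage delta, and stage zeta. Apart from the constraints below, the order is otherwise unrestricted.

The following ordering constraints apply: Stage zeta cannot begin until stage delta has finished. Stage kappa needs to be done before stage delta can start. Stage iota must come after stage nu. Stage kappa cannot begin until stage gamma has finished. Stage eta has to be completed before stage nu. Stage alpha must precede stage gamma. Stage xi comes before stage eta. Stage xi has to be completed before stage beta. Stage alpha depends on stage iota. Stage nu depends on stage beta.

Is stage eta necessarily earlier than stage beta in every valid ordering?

Stage eta and stage beta are not related by any chain of constraints.
A valid ordering placing stage beta before stage eta exists, so the answer is no.

No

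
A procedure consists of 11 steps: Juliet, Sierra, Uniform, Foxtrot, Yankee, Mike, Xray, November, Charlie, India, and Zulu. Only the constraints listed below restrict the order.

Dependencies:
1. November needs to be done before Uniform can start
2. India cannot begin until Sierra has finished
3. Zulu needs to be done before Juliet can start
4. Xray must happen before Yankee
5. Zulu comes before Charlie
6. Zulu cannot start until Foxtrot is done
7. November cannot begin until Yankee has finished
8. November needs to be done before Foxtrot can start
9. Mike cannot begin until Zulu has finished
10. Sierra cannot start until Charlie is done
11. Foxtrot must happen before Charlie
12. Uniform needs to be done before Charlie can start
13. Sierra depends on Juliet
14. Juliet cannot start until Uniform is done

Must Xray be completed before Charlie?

Chaining the stated constraints: Xray → Yankee → November → Uniform → Charlie.
That forces Xray before Charlie in every valid schedule.

Yes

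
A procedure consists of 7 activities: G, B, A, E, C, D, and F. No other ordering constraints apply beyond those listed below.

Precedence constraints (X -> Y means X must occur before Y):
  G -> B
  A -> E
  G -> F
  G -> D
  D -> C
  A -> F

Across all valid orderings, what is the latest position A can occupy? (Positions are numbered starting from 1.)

The activities that are forced after A, directly or by a chain of constraints, are E, F. That's 2 activities.
With 2 mandatory successors out of 7 activities total, the latest slot for A is 7−2 = 5, and it's reachable by doing all non-successors before A.

5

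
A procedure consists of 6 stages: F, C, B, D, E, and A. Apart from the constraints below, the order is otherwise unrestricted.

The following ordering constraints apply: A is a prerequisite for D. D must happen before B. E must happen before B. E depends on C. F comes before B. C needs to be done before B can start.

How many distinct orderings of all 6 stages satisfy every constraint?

30

The stages with no prerequisites are F, C, A; any of them can be placed first.
Counting all ways to extend the partial order to a total order gives 30.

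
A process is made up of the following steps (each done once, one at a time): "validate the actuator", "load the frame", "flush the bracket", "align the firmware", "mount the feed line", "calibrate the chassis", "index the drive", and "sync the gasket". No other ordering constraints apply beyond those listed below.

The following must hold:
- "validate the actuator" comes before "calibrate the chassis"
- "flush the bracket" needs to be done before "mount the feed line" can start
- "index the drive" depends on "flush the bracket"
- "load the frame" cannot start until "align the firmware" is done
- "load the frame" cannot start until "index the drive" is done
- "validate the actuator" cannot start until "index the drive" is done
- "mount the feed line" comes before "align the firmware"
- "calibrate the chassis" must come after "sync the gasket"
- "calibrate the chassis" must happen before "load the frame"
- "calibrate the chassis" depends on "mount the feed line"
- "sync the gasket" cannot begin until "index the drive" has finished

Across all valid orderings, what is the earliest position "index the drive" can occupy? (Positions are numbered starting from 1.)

The only step forced before "index the drive" (directly or transitively) is "flush the bracket".
So at minimum 1 step comes before "index the drive", putting "index the drive" no earlier than position 2. That position is achievable by scheduling exactly that predecessor first.

2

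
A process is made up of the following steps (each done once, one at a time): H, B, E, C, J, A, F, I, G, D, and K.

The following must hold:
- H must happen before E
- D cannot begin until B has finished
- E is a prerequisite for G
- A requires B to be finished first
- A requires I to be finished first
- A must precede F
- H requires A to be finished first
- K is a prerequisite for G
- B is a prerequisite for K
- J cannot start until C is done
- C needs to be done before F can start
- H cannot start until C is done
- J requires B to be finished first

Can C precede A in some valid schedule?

The constraints leave C and A unordered relative to each other; nothing requires A earlier.
So a valid ordering placing C earlier than A exists.

Yes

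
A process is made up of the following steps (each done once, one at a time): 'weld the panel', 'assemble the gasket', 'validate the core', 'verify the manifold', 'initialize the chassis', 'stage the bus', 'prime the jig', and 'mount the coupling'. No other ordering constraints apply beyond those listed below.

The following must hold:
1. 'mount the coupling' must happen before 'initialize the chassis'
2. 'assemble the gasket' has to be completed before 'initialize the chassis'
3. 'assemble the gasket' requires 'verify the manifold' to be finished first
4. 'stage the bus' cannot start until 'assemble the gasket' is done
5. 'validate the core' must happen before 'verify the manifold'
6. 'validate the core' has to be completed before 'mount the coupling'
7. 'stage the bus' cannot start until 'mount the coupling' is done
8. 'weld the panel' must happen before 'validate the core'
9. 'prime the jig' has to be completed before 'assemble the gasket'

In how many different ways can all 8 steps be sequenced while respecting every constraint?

2 steps have no prerequisites ('weld the panel', 'prime the jig'), so any of them could come first.
Counting all ways to extend the partial order to a total order gives 28.

28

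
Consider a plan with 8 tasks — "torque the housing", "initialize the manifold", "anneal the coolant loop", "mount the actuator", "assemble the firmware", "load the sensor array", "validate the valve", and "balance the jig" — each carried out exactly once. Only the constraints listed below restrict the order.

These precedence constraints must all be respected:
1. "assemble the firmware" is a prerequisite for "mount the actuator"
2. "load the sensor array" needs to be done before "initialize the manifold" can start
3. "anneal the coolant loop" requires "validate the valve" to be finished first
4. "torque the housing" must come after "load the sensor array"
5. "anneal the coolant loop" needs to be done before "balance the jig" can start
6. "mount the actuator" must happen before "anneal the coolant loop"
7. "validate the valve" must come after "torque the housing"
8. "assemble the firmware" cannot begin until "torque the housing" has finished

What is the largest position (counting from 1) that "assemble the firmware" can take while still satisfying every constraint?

5

Every task that must follow "assemble the firmware" has to come after it. Tracing all chains starting from "assemble the firmware", those tasks are: "anneal the coolant loop", "mount the actuator", "balance the jig" — 3 in total.
So at least 3 tasks follow "assemble the firmware", putting "assemble the firmware" no later than position 5. That position is achievable by scheduling everything else first.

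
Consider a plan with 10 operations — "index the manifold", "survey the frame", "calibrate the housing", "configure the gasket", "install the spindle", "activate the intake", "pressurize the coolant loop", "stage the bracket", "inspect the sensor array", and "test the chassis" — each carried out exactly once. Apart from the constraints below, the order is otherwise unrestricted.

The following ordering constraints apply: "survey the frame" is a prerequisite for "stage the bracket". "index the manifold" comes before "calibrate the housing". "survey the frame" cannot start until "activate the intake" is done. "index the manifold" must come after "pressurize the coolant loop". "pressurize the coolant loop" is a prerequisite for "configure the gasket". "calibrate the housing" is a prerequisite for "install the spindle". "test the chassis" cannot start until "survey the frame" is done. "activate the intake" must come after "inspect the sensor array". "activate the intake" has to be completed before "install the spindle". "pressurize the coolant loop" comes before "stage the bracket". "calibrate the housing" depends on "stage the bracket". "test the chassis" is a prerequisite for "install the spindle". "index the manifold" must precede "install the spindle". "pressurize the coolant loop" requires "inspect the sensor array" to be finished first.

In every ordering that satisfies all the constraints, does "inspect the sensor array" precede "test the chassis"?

Yes

There is a constraint chain "inspect the sensor array" → "activate the intake" → "survey the frame" → "test the chassis".
Hence "inspect the sensor array" necessarily comes before "test the chassis".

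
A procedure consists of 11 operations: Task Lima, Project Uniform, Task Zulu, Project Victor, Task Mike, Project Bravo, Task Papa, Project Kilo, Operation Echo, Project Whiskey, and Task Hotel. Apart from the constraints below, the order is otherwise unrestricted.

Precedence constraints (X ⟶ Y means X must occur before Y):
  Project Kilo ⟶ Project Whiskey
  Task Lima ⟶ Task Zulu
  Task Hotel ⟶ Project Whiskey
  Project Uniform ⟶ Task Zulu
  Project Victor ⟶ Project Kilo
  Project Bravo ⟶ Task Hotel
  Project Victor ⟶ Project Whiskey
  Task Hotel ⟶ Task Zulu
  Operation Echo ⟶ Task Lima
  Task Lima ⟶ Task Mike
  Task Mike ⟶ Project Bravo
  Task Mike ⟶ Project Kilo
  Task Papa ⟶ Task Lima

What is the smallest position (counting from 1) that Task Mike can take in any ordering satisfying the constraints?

Every operation that must precede Task Mike has to come before it. Tracing all chains that end at Task Mike, those operations are: Task Lima, Task Papa, Operation Echo — 3 in total.
So at minimum 3 operations come before Task Mike, putting Task Mike no earlier than position 4. That position is achievable by scheduling exactly those predecessors first.

4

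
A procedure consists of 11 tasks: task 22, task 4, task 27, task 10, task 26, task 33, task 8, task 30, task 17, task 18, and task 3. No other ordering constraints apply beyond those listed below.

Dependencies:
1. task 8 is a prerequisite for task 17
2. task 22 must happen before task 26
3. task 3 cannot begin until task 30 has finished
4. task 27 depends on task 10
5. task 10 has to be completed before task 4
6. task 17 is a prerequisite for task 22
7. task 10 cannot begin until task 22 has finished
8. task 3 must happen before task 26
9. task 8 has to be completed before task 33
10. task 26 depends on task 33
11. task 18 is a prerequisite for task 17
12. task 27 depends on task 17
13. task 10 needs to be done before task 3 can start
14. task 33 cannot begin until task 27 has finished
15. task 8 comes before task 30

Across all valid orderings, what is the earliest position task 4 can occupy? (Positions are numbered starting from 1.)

Every task that must precede task 4 has to come before it. Tracing all chains that end at task 4, those tasks are: task 22, task 10, task 8, task 17, task 18 — 5 in total.
So at minimum 5 tasks come before task 4, putting task 4 no earlier than position 6. That position is achievable by scheduling exactly those predecessors first.

6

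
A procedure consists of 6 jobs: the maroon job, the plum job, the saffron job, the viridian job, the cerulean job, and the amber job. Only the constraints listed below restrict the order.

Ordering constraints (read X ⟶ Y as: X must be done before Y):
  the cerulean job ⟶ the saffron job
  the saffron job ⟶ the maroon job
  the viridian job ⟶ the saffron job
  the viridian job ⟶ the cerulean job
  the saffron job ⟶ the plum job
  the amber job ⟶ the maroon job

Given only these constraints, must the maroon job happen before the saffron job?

No

In fact the dependencies run the other way: the saffron job → the maroon job.
So the maroon job does not have to come before the saffron job — it cannot.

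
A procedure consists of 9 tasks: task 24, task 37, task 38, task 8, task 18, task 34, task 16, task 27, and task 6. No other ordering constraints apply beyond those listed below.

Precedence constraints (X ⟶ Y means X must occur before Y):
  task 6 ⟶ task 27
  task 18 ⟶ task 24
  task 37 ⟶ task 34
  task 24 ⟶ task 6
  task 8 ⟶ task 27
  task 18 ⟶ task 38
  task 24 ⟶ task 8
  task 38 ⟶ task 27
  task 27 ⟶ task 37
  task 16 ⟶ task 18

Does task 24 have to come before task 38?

No chain of constraints connects task 24 to task 38 in either direction.
So task 24 can come before task 38 or after — it is not forced.

No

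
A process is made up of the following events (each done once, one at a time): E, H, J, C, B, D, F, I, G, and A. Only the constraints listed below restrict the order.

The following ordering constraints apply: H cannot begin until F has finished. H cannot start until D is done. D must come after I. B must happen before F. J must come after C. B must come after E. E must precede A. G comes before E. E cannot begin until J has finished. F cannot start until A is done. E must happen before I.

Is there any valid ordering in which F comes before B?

No

The constraints give a chain B → F, which forces B before F.
So no valid ordering can have F before B.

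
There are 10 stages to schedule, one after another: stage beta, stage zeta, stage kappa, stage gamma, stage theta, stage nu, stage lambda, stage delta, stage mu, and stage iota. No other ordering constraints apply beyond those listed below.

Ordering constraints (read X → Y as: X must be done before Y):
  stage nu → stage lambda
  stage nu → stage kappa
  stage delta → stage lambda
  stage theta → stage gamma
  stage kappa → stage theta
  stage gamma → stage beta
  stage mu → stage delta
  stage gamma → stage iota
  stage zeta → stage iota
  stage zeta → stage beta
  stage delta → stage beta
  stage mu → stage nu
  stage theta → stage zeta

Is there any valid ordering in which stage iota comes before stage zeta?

No

Following stage zeta → stage iota, stage zeta must precede stage iota in every valid ordering.
So no valid ordering can have stage iota before stage zeta.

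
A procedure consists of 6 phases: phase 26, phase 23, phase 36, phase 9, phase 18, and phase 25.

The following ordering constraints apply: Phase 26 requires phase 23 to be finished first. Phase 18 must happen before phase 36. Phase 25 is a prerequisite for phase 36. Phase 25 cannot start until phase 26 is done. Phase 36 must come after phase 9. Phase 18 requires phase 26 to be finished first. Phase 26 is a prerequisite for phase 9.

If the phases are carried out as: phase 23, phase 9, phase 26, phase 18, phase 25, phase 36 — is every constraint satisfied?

No

In the proposed order, phase 9 appears before phase 26.
Since phase 26 is required before phase 9, the ordering is invalid.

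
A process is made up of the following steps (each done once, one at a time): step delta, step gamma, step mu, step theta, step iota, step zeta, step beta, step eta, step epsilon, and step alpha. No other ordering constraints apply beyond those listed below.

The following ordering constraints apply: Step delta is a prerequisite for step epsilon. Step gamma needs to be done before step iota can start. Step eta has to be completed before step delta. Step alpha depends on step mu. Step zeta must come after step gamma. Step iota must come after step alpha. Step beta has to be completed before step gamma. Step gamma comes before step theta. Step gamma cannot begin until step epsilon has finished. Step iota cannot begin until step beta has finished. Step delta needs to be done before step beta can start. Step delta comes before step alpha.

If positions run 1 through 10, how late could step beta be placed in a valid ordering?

Every step that must follow step beta has to come after it. Tracing all chains starting from step beta, those steps are: step gamma, step theta, step iota, step zeta — 4 in total.
So at least 4 steps follow step beta, putting step beta no later than position 6. That position is achievable by scheduling everything else first.

6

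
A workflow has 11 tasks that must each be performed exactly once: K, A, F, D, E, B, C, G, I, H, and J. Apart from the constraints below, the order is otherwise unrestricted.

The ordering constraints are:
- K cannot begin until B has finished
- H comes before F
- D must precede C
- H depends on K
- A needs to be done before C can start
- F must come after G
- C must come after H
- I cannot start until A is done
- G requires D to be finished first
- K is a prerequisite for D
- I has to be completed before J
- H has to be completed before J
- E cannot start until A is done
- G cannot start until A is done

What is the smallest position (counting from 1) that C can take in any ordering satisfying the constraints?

Every task that must precede C has to come before it. Tracing all chains that end at C, those tasks are: K, A, D, B, H — 5 in total.
So at minimum 5 tasks come before C, putting C no earlier than position 6. That position is achievable by scheduling exactly those predecessors first.

6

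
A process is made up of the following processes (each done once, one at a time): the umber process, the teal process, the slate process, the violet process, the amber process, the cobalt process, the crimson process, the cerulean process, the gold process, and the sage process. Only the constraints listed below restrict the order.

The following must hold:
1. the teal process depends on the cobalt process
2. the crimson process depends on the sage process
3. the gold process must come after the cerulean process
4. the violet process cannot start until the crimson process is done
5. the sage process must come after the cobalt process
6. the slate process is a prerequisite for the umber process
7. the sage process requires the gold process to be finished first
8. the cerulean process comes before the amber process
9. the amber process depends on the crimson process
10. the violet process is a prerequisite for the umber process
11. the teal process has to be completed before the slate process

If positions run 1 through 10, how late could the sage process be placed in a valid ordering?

6

Following every chain forward from the sage process, the processes that must come later are the umber process, the violet process, the amber process, the crimson process — 4 of them.
With 4 mandatory successors out of 10 processes total, the latest slot for the sage process is 10−4 = 6, and it's reachable by doing all non-successors before the sage process.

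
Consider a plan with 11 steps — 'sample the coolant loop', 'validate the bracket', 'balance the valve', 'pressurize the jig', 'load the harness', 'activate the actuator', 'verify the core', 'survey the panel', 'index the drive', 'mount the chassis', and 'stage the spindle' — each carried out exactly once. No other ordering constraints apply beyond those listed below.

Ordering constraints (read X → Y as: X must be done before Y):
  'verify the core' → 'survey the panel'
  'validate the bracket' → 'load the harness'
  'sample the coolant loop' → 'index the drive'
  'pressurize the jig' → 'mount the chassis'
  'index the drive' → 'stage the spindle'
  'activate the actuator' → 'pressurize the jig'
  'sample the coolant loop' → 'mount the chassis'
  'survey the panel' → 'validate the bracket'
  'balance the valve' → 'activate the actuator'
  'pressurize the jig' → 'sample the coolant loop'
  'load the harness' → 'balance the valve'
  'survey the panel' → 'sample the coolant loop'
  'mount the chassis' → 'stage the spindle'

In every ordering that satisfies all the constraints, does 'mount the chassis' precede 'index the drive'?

No

No chain of constraints connects 'mount the chassis' to 'index the drive' in either direction.
So 'mount the chassis' can come before 'index the drive' or after — it is not forced.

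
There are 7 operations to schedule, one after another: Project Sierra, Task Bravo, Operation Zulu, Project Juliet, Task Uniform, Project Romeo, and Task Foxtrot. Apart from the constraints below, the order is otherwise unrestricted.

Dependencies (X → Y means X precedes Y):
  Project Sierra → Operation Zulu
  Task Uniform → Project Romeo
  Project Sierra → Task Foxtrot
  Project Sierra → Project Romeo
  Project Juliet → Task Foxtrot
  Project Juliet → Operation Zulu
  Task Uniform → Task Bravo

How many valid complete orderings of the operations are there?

The operations with no prerequisites are Project Sierra, Project Juliet, Task Uniform; any of them can be placed first.
Enumerating by repeatedly choosing an available operation (one whose prerequisites are all placed) gives 234 distinct complete orderings.

234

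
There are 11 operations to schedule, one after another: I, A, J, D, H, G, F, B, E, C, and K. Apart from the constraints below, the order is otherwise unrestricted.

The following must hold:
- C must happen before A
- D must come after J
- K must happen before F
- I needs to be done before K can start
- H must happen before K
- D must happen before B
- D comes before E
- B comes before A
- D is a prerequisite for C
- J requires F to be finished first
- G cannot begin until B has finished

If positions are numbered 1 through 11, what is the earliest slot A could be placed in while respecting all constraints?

The operations that are forced before A, directly or transitively, are I, J, D, H, F, B, C, K. That's 8 operations.
So at minimum 8 operations come before A, putting A no earlier than position 9. That position is achievable by scheduling exactly those predecessors first.

9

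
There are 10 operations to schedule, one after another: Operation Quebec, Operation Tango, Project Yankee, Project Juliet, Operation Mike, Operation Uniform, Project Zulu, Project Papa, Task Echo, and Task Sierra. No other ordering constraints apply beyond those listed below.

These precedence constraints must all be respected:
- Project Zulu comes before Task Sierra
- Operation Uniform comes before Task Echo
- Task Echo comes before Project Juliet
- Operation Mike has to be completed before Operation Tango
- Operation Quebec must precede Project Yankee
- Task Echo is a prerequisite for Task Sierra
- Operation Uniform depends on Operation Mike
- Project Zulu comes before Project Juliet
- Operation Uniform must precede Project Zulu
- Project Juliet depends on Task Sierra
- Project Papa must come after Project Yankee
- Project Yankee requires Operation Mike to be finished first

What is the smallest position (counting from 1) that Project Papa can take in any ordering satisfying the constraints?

Every operation that must precede Project Papa has to come before it. Tracing all chains that end at Project Papa, those operations are: Operation Quebec, Project Yankee, Operation Mike — 3 in total.
So at minimum 3 operations come before Project Papa, putting Project Papa no earlier than position 4. That position is achievable by scheduling exactly those predecessors first.

4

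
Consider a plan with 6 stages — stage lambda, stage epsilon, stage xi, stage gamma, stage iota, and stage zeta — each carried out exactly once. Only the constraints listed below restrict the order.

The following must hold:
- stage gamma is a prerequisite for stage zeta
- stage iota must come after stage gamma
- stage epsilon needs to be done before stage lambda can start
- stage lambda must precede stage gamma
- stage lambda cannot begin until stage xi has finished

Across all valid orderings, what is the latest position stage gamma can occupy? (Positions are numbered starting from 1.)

Following every chain forward from stage gamma, the stages that must come later are stage iota, stage zeta — 2 of them.
With 2 mandatory successors out of 6 stages total, the latest slot for stage gamma is 6−2 = 4, and it's reachable by doing all non-successors before stage gamma.

4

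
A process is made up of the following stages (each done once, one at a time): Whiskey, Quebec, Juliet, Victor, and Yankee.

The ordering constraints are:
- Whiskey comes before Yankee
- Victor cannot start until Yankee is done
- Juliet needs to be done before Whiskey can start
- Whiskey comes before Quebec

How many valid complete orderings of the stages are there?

Juliet is the only stage with nothing required before it, so every ordering starts there.
Systematically extending each partial ordering one stage at a time and counting, there are 3 complete orderings.

3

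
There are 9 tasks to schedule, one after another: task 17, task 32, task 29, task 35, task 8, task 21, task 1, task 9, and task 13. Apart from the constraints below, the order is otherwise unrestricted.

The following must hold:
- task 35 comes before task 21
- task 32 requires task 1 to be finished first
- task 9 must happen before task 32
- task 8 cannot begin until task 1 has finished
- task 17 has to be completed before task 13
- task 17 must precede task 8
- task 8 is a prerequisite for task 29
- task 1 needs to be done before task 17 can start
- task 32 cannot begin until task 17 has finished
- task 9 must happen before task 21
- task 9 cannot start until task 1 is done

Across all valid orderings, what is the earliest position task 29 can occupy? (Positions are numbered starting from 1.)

4

Every task that must precede task 29 has to come before it. Tracing all chains that end at task 29, those tasks are: task 17, task 8, task 1 — 3 in total.
So at minimum 3 tasks come before task 29, putting task 29 no earlier than position 4. That position is achievable by scheduling exactly those predecessors first.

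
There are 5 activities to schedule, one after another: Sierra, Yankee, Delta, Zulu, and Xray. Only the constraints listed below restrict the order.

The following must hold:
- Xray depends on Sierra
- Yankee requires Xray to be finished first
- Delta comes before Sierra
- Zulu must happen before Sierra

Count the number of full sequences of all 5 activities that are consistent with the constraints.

The activities with no prerequisites are Delta, Zulu; any of them can be placed first.
Counting all ways to extend the partial order to a total order gives 2.

2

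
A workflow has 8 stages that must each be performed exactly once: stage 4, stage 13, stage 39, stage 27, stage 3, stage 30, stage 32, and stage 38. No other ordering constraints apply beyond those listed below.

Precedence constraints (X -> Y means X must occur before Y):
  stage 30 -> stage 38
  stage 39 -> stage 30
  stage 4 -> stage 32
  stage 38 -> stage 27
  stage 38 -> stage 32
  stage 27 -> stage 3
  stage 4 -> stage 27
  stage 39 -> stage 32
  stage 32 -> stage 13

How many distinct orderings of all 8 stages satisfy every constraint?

24

2 stages have no prerequisites (stage 4, stage 39), so any of them could come first.
Enumerating by repeatedly choosing an available stage (one whose prerequisites are all placed) gives 24 distinct complete orderings.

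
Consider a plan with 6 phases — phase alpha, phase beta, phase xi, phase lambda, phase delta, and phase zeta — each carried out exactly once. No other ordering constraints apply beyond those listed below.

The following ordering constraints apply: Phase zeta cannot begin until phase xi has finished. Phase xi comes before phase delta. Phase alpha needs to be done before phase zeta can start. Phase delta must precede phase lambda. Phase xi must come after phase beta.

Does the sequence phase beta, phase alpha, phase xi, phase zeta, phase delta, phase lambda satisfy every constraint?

Every stated constraint is respected: phase xi sits at position 3, ahead of phase delta at position 5, and each of the other listed pairs likewise has the predecessor earlier in the sequence.

Yes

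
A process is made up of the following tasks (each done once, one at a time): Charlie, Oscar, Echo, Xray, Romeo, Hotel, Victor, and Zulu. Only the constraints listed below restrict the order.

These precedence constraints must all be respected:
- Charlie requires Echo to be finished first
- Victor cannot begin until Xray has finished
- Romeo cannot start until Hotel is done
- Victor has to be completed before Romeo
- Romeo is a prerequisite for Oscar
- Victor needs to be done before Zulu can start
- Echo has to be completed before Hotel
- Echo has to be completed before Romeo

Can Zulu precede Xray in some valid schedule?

Following Xray → Victor → Zulu, Xray must precede Zulu in every valid ordering.
Hence Zulu can never be scheduled before Xray.

No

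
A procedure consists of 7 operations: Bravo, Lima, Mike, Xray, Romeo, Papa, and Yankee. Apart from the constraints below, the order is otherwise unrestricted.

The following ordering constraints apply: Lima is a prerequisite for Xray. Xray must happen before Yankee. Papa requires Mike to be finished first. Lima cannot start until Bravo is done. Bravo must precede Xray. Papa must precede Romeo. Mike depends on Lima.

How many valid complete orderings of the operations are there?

Bravo is the only operation with nothing required before it, so every ordering starts there.
Counting all ways to extend the partial order to a total order gives 10.

10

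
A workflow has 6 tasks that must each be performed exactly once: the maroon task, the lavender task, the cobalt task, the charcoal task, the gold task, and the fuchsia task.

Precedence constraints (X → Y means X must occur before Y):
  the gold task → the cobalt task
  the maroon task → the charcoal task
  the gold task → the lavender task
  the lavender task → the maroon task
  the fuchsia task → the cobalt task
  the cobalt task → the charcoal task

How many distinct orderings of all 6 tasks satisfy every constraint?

2 tasks have no prerequisites (the gold task, the fuchsia task), so any of them could come first.
Systematically extending each partial ordering one task at a time and counting, there are 9 complete orderings.

9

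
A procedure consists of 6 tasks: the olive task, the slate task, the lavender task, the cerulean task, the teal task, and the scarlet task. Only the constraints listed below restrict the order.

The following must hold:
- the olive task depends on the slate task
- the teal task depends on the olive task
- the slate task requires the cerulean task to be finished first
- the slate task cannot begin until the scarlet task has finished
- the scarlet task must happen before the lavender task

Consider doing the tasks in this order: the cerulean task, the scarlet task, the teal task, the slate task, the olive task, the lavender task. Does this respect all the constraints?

The sequence places the teal task ahead of the olive task.
That contradicts the constraint that the olive task must precede the teal task.

No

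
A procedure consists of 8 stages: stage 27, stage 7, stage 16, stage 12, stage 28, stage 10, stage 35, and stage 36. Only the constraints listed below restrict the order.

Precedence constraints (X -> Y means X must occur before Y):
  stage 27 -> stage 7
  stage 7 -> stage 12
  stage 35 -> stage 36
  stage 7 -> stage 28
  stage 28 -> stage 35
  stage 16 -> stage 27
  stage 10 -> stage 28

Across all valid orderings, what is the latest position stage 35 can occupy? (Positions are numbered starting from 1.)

Following the constraints forward from stage 35, its only required successor is stage 36.
With 1 mandatory successor out of 8 stages total, the latest slot for stage 35 is 8−1 = 7, and it's reachable by doing all non-successors before stage 35.

7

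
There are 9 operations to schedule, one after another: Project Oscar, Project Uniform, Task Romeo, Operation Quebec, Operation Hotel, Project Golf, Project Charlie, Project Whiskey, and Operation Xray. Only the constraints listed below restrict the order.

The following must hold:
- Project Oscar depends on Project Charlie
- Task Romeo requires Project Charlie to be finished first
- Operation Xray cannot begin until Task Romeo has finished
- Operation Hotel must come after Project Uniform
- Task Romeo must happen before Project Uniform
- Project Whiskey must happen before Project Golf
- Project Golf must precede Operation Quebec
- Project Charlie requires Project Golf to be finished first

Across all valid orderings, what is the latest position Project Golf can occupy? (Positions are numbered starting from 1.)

The operations that are forced after Project Golf, directly or by a chain of constraints, are Project Oscar, Project Uniform, Task Romeo, Operation Quebec, Operation Hotel, Project Charlie, Operation Xray. That's 7 operations.
With 7 mandatory successors out of 9 operations total, the latest slot for Project Golf is 9−7 = 2, and it's reachable by doing all non-successors before Project Golf.

2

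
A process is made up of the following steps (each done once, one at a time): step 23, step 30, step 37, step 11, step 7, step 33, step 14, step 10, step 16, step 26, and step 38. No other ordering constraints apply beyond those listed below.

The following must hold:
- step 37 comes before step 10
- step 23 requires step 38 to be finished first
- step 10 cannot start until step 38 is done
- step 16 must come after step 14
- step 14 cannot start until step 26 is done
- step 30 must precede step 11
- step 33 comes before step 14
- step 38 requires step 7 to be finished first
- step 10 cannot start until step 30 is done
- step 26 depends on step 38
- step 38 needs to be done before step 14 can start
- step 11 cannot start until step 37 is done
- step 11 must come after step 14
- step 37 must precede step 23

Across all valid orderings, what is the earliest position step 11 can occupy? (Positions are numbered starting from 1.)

8

The steps that are forced before step 11, directly or transitively, are step 30, step 37, step 7, step 33, step 14, step 26, step 38. That's 7 steps.
With 7 mandatory predecessors, the earliest step 11 can sit is position 7+1 = 8, and placing just those 7 first achieves it.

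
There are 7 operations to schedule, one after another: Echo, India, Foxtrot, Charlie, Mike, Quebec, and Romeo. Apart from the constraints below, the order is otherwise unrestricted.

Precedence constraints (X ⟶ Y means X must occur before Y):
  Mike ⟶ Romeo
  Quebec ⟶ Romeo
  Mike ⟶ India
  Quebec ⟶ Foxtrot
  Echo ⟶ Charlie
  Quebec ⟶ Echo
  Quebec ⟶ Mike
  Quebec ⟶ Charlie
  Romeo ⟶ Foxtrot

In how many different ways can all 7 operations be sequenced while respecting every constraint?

Quebec is the only operation with nothing required before it, so every ordering starts there.
Counting all ways to extend the partial order to a total order gives 45.

45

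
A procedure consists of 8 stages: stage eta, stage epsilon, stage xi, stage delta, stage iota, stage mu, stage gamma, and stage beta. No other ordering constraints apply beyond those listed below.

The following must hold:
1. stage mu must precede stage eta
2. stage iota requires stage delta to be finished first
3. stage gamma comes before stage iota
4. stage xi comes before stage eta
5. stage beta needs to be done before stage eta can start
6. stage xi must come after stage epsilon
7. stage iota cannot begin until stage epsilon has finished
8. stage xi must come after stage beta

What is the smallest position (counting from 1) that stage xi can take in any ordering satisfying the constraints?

3

The stages that are forced before stage xi, directly or transitively, are stage epsilon, stage beta. That's 2 stages.
With 2 mandatory predecessors, the earliest stage xi can sit is position 2+1 = 3, and placing just those 2 first achieves it.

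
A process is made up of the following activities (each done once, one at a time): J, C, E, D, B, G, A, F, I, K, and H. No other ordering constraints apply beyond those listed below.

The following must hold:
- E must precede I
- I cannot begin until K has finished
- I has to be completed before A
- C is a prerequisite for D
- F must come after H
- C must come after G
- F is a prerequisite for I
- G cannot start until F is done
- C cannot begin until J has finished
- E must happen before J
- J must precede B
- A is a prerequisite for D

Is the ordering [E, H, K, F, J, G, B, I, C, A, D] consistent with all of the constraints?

Yes

Every stated constraint is respected: E sits at position 1, ahead of I at position 8, and each of the other listed pairs likewise has the predecessor earlier in the sequence.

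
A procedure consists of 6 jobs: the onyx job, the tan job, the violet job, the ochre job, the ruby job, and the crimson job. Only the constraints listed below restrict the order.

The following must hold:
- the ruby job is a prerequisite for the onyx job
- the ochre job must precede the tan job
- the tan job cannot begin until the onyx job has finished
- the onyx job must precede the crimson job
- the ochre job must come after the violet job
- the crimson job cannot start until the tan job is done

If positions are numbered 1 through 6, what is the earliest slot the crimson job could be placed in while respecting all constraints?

The jobs that are forced before the crimson job, directly or transitively, are the onyx job, the tan job, the violet job, the ochre job, the ruby job. That's 5 jobs.
So at minimum 5 jobs come before the crimson job, putting the crimson job no earlier than position 6. That position is achievable by scheduling exactly those predecessors first.

6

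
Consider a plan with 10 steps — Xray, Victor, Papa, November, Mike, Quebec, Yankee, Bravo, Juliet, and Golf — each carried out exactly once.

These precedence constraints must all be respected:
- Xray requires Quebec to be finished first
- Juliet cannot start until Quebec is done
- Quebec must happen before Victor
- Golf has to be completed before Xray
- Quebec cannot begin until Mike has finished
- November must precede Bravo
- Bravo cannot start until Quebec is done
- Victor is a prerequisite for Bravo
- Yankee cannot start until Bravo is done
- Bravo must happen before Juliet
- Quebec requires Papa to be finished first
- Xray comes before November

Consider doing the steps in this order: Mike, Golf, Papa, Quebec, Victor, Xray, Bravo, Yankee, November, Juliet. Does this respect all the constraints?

No

In the proposed order, Bravo appears before November.
But one of the constraints requires November before Bravo, so this ordering violates it.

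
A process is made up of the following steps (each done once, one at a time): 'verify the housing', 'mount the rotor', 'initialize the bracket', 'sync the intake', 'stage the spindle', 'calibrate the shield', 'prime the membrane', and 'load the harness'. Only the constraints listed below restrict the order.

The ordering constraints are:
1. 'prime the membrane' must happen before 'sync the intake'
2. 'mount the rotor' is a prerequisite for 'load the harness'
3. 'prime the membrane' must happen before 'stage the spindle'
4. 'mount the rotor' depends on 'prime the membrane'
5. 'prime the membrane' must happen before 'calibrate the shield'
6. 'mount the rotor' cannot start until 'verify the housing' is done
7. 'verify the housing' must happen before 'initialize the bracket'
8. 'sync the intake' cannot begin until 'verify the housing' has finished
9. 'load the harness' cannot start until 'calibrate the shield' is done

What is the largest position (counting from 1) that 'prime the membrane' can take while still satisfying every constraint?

The steps that are forced after 'prime the membrane', directly or by a chain of constraints, are 'mount the rotor', 'sync the intake', 'stage the spindle', 'calibrate the shield', 'load the harness'. That's 5 steps.
With 5 mandatory successors out of 8 steps total, the latest slot for 'prime the membrane' is 8−5 = 3, and it's reachable by doing all non-successors before 'prime the membrane'.

3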